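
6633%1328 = 1321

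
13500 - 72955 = -59455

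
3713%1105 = 398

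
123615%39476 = 5187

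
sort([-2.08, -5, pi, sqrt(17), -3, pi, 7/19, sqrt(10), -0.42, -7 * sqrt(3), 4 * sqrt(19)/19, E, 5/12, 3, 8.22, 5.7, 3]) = [-7 * sqrt(3), -5, -3, -2.08, -0.42, 7/19, 5/12, 4 * sqrt(19)/19, E, 3, 3, pi, pi, sqrt(10), sqrt(17), 5.7, 8.22]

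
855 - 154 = 701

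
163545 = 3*54515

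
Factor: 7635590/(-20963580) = -1 * 2^(-1) * 3^(-1) * 11^(-1) * 23^(-1) * 1381^(-1) * 763559^1 = -763559/2096358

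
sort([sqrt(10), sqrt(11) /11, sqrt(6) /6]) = [sqrt(11) /11, sqrt(6) /6, sqrt(10)]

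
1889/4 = 472+1/4 = 472.25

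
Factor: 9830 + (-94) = 2^3 * 1217^1 = 9736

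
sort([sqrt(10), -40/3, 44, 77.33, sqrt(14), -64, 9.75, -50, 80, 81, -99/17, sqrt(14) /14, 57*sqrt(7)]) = [-64, -50, -40/3, -99/17, sqrt(14) /14, sqrt(10), sqrt(14), 9.75, 44, 77.33, 80, 81, 57*sqrt(7)]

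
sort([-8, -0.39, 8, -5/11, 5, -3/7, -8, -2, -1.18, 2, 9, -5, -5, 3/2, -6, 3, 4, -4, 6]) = [-8, -8, -6, -5, -5, -4, -2, -1.18, -5/11, -3/7, -0.39, 3/2, 2, 3, 4, 5, 6, 8, 9]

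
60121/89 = 675 + 46/89 ≈ 675.52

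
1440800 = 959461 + 481339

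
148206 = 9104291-8956085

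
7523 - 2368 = 5155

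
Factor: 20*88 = 2^5*5^1*11^1 = 1760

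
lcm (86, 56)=2408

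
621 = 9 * 69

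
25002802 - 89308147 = -64305345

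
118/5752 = 59/2876 ≈ 0.0205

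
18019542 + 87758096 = 105777638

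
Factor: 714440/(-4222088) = -1*5^1*13^(-1)*53^1*337^1*40597^(-1) = -89305/527761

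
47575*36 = 1712700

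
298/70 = 149/35 ≈ 4.26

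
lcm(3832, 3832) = 3832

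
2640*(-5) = -13200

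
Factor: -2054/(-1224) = 2^(-2)*3^(-2)*13^1*17^(-1)*79^1 = 1027/612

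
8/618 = 4/309 ≈ 0.0129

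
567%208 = 151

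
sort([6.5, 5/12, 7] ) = [5/12, 6.5, 7] 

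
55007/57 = 965 + 2/57 ≈ 965.04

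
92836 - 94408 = -1572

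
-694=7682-8376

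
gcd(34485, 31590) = 15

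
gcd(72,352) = 8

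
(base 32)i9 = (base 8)1111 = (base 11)492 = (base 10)585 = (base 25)na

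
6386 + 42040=48426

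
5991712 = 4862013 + 1129699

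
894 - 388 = 506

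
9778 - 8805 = 973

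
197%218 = 197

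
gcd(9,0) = 9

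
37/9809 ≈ 0.00377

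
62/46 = 1 + 8/23 ≈ 1.35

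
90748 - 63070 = 27678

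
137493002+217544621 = 355037623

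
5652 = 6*942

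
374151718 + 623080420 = 997232138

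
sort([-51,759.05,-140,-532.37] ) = [-532.37,-140,-51,759.05] 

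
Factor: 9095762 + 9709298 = 2^2*5^1*17^1*19^1*41^1*71^1 = 18805060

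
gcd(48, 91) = 1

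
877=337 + 540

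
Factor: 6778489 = 29^1*41^1*5701^1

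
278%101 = 76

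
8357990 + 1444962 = 9802952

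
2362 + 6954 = 9316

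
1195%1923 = 1195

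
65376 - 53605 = 11771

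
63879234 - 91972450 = -28093216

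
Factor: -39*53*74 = -1*2^1*3^1*13^1*37^1*53^1 = -152958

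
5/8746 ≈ 0.000572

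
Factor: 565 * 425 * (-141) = -1 * 3^1 * 5^3 * 17^1 * 47^1 * 113^1 = -33857625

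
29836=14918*2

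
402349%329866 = 72483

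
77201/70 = 1102 + 61/70 ≈ 1102.87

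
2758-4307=-1549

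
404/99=4 + 8/99 ≈ 4.08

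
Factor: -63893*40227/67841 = -1*3^1*11^1*23^1*53^1*179^(-1)*181^1*353^1*379^(-1) = -2570223711/67841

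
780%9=6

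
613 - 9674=-9061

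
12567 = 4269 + 8298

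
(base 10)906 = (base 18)2e6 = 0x38a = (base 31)t7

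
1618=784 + 834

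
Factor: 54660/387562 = 2^1*3^1*5^1*7^(-1)*19^(-1)*31^(-1)*47^(-1)*911^1 = 27330/193781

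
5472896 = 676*8096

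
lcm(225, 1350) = 1350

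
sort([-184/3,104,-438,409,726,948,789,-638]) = [-638,-438,-184/3,104,409,726,789,948]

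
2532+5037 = 7569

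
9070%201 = 25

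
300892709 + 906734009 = 1207626718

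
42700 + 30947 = 73647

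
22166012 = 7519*2948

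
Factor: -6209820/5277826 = -1*2^1*3^2*5^1*29^ (-1)*34499^1*90997^ (-1) = -3104910/2638913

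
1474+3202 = 4676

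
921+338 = 1259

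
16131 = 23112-6981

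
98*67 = 6566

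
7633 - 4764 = 2869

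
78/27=26/9 ≈ 2.89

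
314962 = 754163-439201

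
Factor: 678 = 2^1*3^1*113^1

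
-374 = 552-926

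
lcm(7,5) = 35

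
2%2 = 0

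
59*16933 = 999047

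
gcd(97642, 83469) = 1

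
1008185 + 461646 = 1469831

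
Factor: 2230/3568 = 2^(-3) * 5^1 = 5/8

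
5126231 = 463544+4662687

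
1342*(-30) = -40260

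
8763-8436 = 327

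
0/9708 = 0 = 0.00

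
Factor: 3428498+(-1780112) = 2^1*3^2*91577^1 = 1648386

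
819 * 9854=8070426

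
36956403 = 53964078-17007675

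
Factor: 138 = 2^1 * 3^1 * 23^1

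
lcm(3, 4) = 12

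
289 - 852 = -563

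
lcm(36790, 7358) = 36790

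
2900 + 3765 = 6665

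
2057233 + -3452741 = -1395508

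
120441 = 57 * 2113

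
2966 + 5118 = 8084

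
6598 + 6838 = 13436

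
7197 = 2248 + 4949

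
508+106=614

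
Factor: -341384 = -1*2^3*139^1*307^1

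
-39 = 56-95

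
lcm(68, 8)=136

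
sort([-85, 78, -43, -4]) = [-85, -43, -4, 78]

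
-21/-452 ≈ 0.0465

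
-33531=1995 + -35526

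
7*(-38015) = -266105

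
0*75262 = 0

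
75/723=25/241 ≈ 0.104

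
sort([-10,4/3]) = [-10,4/3]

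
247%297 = 247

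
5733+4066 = 9799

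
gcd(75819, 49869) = 3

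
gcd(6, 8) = 2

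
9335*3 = 28005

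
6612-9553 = -2941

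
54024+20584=74608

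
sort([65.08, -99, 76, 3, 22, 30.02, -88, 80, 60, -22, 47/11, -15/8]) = [-99, -88, -22, -15/8, 3, 47/11, 22, 30.02, 60, 65.08, 76, 80]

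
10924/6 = 5462/3 ≈ 1820.67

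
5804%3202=2602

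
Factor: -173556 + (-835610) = -1*2^1*19^1*26557^1 = -1009166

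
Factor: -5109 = -1*3^1*13^1*131^1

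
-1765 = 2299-4064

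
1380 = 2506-1126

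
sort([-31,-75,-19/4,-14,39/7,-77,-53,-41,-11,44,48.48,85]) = [-77,-75,-53,-41,-31,-14,-11,-19/4,39/7,44,48.48,85]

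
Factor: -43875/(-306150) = 2^(-1)*3^2*5^1*157^(-1) = 45/314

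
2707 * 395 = 1069265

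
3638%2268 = 1370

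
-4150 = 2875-7025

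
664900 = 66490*10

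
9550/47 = 203 + 9/47 ≈ 203.19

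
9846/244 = 4923/122 ≈ 40.35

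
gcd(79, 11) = 1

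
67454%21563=2765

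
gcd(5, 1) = 1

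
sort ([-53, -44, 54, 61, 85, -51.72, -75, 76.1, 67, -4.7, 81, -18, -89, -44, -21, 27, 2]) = [-89, -75, -53, -51.72, -44, -44, -21, -18, -4.7, 2, 27, 54, 61, 67, 76.1, 81, 85]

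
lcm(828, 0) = 0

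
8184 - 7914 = 270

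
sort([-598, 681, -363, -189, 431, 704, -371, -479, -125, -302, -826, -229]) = [-826, -598, -479, -371, -363, -302, -229, -189, -125, 431, 681, 704]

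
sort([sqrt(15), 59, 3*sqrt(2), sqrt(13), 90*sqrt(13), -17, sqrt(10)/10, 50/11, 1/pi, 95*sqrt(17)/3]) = [-17, sqrt(10)/10, 1/pi, sqrt(13), sqrt(15), 3*sqrt(2), 50/11, 59, 95*sqrt(17)/3, 90*sqrt(13)]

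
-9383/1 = -9383 = -9383.00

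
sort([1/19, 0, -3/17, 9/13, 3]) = [-3/17, 0, 1/19, 9/13, 3]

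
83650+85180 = 168830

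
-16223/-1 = 16223 = 16223.00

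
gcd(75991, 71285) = 1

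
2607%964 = 679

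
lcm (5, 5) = 5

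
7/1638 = 1/234 ≈ 0.00427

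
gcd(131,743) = 1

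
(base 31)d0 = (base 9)487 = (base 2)110010011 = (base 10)403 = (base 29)dq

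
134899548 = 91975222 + 42924326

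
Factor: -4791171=-1*3^1*7^2*11^1*2963^1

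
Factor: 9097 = 11^1*827^1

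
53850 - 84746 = -30896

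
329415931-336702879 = -7286948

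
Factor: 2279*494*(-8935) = -1*2^1*5^1*13^1*19^1*43^1*53^1*1787^1 = -10059255310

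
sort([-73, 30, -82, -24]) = [-82, -73, -24, 30]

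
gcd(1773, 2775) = 3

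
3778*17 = 64226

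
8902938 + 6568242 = 15471180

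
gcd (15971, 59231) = 1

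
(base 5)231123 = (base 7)33110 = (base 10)8288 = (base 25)d6d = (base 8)20140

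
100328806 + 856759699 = 957088505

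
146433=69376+77057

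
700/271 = 2 + 158/271 ≈ 2.58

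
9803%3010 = 773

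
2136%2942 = 2136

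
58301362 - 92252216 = -33950854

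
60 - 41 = 19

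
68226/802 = 85+28/401 ≈ 85.07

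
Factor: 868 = 2^2*7^1*31^1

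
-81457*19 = -1547683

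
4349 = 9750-5401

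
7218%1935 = 1413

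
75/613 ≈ 0.122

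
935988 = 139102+796886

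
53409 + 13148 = 66557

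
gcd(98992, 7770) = 2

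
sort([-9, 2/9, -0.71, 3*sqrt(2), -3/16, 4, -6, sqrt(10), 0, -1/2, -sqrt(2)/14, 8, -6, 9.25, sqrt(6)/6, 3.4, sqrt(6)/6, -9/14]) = [-9, -6, -6, -0.71, -9/14, -1/2, -3/16, -sqrt(2)/14, 0, 2/9, sqrt(6)/6, sqrt(6)/6, sqrt(10), 3.4, 4, 3*sqrt(2), 8, 9.25]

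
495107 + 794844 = 1289951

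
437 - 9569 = -9132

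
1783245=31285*57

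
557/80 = 6 + 77/80 ≈ 6.96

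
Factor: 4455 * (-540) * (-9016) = 2^5 * 3^7 * 5^2 * 7^2 * 11^1 * 23^1 = 21689791200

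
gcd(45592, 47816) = 1112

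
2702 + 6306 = 9008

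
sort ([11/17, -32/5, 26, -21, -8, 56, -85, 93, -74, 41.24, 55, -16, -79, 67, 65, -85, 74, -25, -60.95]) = [-85, -85, -79, -74, -60.95, -25, -21, -16, -8, -32/5, 11/17, 26, 41.24, 55, 56, 65, 67, 74, 93]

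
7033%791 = 705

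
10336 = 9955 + 381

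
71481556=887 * 80588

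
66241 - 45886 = 20355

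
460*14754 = 6786840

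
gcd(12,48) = 12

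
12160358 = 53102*229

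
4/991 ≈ 0.00404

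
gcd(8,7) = 1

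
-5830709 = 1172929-7003638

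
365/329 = 1 + 36/329 ≈ 1.11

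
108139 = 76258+31881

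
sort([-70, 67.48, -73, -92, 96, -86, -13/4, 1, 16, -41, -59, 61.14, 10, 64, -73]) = [-92, -86, -73, -73, -70, -59, -41, -13/4, 1, 10, 16, 61.14, 64, 67.48, 96]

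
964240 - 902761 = 61479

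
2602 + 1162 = 3764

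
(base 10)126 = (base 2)1111110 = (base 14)90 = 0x7e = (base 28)4e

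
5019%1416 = 771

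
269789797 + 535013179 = 804802976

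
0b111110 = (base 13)4a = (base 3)2022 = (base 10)62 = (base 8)76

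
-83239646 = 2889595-86129241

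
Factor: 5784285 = 3^1*5^1*13^1*29663^1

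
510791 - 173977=336814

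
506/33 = 46/3 ≈ 15.33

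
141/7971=47/2657 ≈ 0.0177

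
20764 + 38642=59406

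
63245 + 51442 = 114687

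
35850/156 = 229 + 21/26 ≈ 229.81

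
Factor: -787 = -1*787^1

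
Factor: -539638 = -1*2^1*11^1*19^1*1291^1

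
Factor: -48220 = -1*2^2*5^1*2411^1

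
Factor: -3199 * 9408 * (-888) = 2^9 * 3^2 * 7^3 * 37^1 * 457^1 = 26725418496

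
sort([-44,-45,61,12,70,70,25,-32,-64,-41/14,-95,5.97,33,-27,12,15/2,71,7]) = [-95,-64,-45,-44,-32,-27,-41/14,5.97,7,15/2,12,12,25,33,61,70,70,71]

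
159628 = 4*39907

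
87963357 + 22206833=110170190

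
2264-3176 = -912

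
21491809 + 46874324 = 68366133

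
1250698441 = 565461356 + 685237085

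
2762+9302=12064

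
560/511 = 80/73 ≈ 1.10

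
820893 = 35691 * 23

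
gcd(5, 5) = 5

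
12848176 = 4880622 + 7967554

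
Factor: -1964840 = -1*2^3*5^1*49121^1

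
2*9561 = 19122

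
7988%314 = 138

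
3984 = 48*83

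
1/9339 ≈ 0.000107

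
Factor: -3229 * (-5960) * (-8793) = -1 * 2^3 * 3^2 * 5^1 * 149^1 * 977^1 * 3229^1 = -169219878120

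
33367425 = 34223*975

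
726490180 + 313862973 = 1040353153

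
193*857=165401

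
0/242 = 0 = 0.00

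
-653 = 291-944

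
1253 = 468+785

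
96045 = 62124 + 33921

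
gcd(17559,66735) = 9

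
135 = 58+77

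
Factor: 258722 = 2^1*129361^1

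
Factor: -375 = -1*3^1*5^3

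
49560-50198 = -638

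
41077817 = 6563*6259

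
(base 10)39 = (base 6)103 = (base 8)47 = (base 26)1d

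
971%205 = 151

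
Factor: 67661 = 11^1*6151^1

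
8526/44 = 193 + 17/22 ≈ 193.77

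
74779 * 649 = 48531571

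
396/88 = 4 + 1/2 = 4.50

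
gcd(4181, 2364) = 1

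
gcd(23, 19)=1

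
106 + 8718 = 8824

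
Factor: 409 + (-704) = -1*5^1*59^1 = -295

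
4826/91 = 53 + 3/91 ≈ 53.03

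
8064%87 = 60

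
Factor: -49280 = -1*2^7*5^1*7^1*11^1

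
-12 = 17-29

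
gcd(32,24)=8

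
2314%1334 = 980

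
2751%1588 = 1163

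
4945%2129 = 687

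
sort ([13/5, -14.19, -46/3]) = [-46/3, -14.19, 13/5]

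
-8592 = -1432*6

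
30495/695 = 6099/139 ≈ 43.88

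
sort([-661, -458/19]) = [-661, -458/19]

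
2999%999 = 2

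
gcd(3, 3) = 3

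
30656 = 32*958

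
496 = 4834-4338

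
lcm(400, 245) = 19600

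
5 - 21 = -16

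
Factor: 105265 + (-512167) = -1*2^1*3^1*73^1*929^1 = -406902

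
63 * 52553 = 3310839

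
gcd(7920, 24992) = 176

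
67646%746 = 506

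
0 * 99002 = 0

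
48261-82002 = -33741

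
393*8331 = 3274083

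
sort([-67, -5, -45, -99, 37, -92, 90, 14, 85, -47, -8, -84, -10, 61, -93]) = [-99, -93, -92, -84, -67, -47, -45, -10, -8, -5, 14, 37, 61, 85, 90]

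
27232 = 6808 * 4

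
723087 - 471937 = 251150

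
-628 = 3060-3688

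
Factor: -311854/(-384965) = 2^1*5^(-1)*7^(-1)*17^(-1)*241^1 = 482/595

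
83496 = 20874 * 4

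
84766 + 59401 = 144167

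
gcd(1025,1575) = 25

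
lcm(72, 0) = 0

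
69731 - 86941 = -17210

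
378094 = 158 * 2393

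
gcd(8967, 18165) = 21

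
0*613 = 0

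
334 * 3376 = 1127584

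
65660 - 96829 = -31169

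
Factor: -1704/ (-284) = 2^1*3^1 = 6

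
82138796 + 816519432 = 898658228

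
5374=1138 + 4236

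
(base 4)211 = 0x25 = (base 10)37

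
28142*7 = 196994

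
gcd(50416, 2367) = 1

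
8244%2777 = 2690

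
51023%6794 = 3465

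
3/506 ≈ 0.00593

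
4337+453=4790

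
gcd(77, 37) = 1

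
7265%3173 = 919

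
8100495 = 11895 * 681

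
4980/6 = 830 = 830.00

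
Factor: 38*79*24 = 2^4*3^1*19^1*79^1 = 72048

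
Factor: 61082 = 2^1*7^1*4363^1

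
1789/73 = 24 + 37/73 ≈ 24.51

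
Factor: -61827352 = -1 * 2^3 * 101^1 * 76519^1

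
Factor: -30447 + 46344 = 3^1 * 7^1 * 757^1 = 15897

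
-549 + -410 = -959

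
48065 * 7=336455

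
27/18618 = 9/6206 ≈ 0.00145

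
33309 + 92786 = 126095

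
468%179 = 110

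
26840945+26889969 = 53730914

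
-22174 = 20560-42734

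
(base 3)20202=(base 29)68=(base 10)182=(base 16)b6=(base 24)7e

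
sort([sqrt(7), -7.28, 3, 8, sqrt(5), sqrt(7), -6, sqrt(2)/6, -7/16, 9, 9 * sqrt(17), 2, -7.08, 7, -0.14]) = [-7.28, -7.08, -6, -7/16, -0.14, sqrt(2)/6, 2, sqrt(5), sqrt(7), sqrt(7), 3, 7, 8, 9, 9 * sqrt(17)]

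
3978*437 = 1738386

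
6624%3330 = 3294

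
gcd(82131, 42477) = 3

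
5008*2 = 10016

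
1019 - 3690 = -2671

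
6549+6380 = 12929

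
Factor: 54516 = 2^2 * 3^1 * 7^1 * 11^1 * 59^1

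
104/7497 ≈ 0.0139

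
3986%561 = 59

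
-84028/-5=16805+3/5=16805.60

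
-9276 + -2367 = -11643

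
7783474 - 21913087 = -14129613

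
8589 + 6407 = 14996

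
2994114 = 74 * 40461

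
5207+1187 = 6394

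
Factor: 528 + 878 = 2^1*19^1*37^1 = 1406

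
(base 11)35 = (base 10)38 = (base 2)100110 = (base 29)19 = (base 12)32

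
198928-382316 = -183388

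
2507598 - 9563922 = -7056324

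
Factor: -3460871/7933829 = -1*31^1*111641^1*7933829^(-1)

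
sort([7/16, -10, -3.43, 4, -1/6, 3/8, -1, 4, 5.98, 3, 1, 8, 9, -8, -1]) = [-10, -8, -3.43, -1, -1, -1/6, 3/8, 7/16, 1, 3, 4, 4, 5.98, 8, 9]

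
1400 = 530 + 870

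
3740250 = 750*4987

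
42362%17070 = 8222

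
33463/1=33463=33463.00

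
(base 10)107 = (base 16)6b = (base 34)35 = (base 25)47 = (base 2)1101011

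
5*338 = 1690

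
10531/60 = 175 + 31/60 ≈ 175.52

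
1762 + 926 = 2688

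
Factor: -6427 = -1 * 6427^1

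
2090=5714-3624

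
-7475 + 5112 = -2363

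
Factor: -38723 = -1*38723^1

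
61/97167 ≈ 0.000628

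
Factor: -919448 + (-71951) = -1 * 67^1 * 14797^1 = -991399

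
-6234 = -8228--1994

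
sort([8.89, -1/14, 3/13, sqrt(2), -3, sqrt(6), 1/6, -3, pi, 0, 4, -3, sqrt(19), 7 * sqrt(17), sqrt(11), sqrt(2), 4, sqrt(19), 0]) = [-3, -3, -3, -1/14, 0, 0, 1/6, 3/13, sqrt(2), sqrt(2), sqrt(6), pi, sqrt(11), 4, 4, sqrt(19), sqrt(19), 8.89, 7 * sqrt(17)]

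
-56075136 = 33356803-89431939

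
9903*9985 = 98881455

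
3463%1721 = 21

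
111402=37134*3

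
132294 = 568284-435990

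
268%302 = 268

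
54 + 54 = 108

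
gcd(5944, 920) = 8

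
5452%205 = 122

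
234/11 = 21 + 3/11 ≈ 21.27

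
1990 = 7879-5889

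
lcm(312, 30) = 1560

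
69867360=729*95840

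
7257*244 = 1770708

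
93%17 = 8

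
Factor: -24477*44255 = -1*3^1*5^1*41^1*53^1*167^1*199^1 = -1083229635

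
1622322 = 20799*78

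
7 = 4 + 3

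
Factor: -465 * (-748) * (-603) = -1 * 2^2 * 3^3 * 5^1 * 11^1 * 17^1 * 31^1 * 67^1 = -209735460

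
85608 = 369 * 232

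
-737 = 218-955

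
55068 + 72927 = 127995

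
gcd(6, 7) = 1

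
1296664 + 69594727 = 70891391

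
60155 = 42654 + 17501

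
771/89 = 8+59/89 ≈ 8.66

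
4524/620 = 7 + 46/155 ≈ 7.30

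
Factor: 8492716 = 2^2*587^1*3617^1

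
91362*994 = 90813828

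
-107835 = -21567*5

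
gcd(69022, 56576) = 2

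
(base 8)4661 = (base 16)9b1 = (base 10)2481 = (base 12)1529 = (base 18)7bf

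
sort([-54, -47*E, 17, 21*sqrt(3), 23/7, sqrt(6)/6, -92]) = [-47*E, -92, -54, sqrt(6)/6, 23/7, 17, 21*sqrt(3)]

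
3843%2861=982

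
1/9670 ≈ 0.000103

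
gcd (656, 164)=164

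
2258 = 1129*2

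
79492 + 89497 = 168989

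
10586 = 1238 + 9348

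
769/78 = 9+67/78 ≈ 9.86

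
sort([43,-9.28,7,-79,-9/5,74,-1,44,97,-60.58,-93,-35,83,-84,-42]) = [-93,-84,-79,-60.58,-42,-35,-9.28,-9/5,-1,7,43,44,74,83,97]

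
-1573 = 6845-8418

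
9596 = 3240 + 6356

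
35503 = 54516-19013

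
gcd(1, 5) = 1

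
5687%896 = 311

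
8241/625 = 13 + 116/625 ≈ 13.19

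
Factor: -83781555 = -1 * 3^1 * 5^1 * 11^1 * 13^1 * 139^1 * 281^1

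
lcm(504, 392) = 3528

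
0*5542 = 0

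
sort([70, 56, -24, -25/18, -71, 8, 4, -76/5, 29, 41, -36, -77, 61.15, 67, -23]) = [-77, -71, -36, -24, -23, -76/5, -25/18, 4, 8, 29, 41, 56, 61.15, 67, 70]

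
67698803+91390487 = 159089290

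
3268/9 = 363 + 1/9 ≈ 363.11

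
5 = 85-80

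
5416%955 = 641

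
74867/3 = 24955+2/3 ≈ 24955.67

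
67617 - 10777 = 56840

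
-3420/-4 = 855 = 855.00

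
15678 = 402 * 39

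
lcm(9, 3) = 9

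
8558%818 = 378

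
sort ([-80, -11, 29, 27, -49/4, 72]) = [-80, -49/4, -11, 27, 29, 72]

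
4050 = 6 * 675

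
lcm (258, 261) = 22446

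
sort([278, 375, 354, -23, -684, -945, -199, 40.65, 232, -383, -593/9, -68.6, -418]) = [-945, -684, -418, -383, -199, -68.6, -593/9, -23, 40.65, 232, 278, 354, 375]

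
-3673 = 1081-4754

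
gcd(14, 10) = 2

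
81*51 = 4131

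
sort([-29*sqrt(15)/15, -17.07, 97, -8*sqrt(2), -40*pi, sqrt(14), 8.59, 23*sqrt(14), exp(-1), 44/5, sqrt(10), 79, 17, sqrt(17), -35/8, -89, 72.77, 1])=[-40*pi, -89, -17.07, -8*sqrt(2), -29*sqrt(15)/15, -35/8, exp(-1), 1, sqrt(10), sqrt(14), sqrt(17), 8.59, 44/5, 17, 72.77, 79, 23*sqrt(14), 97]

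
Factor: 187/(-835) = -1*5^(-1)*11^1*17^1*167^(-1)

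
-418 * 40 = -16720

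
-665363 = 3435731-4101094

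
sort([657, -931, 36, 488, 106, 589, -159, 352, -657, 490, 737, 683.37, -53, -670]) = [-931, -670, -657, -159, -53, 36, 106, 352, 488, 490, 589, 657, 683.37, 737]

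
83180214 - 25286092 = 57894122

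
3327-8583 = -5256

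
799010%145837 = 69825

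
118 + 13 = 131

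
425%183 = 59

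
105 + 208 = 313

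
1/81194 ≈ 0.0000123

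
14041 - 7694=6347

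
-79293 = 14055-93348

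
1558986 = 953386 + 605600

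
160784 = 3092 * 52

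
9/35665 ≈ 0.000252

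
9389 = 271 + 9118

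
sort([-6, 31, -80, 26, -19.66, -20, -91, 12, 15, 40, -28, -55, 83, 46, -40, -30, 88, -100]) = [-100, -91, -80, -55, -40, -30, -28, -20, -19.66, -6, 12, 15, 26, 31, 40, 46, 83, 88]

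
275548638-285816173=-10267535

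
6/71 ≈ 0.0845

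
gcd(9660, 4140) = 1380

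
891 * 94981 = 84628071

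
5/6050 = 1/1210 ≈ 0.000826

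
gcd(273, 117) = 39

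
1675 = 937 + 738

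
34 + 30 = 64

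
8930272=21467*416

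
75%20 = 15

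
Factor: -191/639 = -1*3^ (-2)*71^ (-1)*191^1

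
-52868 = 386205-439073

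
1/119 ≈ 0.00840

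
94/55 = 1+39/55 ≈ 1.71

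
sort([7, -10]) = [-10, 7]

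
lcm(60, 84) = 420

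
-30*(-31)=930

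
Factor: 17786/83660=2^(-1) * 5^(-1) * 47^(-1) * 89^(-1) * 8893^1=8893/41830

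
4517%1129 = 1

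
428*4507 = 1928996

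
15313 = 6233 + 9080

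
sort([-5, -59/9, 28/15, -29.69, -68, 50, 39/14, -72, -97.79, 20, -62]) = [-97.79, -72, -68, -62, -29.69, -59/9, -5, 28/15, 39/14, 20, 50]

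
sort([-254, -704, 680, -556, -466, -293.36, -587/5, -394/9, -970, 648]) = [-970, -704, -556, -466, -293.36, -254, -587/5, -394/9, 648, 680]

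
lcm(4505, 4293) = 364905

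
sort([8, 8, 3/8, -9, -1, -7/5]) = [-9, -7/5, -1, 3/8, 8, 8]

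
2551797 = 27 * 94511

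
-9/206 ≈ -0.0437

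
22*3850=84700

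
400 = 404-4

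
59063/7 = 8437 + 4/7 ≈ 8437.57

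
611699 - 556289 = 55410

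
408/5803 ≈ 0.0703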